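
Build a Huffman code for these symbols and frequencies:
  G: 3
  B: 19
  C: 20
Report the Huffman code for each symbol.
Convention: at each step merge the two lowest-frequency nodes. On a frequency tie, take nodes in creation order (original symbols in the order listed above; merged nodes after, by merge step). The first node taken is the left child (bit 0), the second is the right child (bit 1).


Huffman tree construction:
Step 1: Merge G(3) + B(19) = 22
Step 2: Merge C(20) + (G+B)(22) = 42
Read each symbol's code off the tree from the root (left child = 0, right child = 1).

Codes:
  G: 10 (length 2)
  B: 11 (length 2)
  C: 0 (length 1)
Average code length: 64/42 = 1.5238 bits/symbol


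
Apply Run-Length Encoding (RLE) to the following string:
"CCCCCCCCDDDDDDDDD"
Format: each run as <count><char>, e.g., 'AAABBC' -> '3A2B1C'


Scanning runs left to right:
  i=0: run of 'C' x 8 -> '8C'
  i=8: run of 'D' x 9 -> '9D'

RLE = 8C9D


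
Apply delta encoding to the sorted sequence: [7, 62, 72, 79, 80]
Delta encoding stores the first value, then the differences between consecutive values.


First value: 7
Deltas:
  62 - 7 = 55
  72 - 62 = 10
  79 - 72 = 7
  80 - 79 = 1


Delta encoded: [7, 55, 10, 7, 1]


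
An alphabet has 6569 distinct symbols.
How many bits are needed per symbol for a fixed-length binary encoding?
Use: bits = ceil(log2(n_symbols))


log2(6569) = 12.6815
Bracket: 2^12 = 4096 < 6569 <= 2^13 = 8192
So ceil(log2(6569)) = 13

bits = ceil(log2(6569)) = ceil(12.6815) = 13 bits


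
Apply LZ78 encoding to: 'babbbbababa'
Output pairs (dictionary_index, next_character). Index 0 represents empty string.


LZ78 encoding steps:
Dictionary: {0: ''}
Step 1: w='' (idx 0), next='b' -> output (0, 'b'), add 'b' as idx 1
Step 2: w='' (idx 0), next='a' -> output (0, 'a'), add 'a' as idx 2
Step 3: w='b' (idx 1), next='b' -> output (1, 'b'), add 'bb' as idx 3
Step 4: w='bb' (idx 3), next='a' -> output (3, 'a'), add 'bba' as idx 4
Step 5: w='b' (idx 1), next='a' -> output (1, 'a'), add 'ba' as idx 5
Step 6: w='ba' (idx 5), end of input -> output (5, '')


Encoded: [(0, 'b'), (0, 'a'), (1, 'b'), (3, 'a'), (1, 'a'), (5, '')]


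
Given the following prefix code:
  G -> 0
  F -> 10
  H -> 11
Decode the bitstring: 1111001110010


Decoding step by step:
Bits 11 -> H
Bits 11 -> H
Bits 0 -> G
Bits 0 -> G
Bits 11 -> H
Bits 10 -> F
Bits 0 -> G
Bits 10 -> F


Decoded message: HHGGHFGF


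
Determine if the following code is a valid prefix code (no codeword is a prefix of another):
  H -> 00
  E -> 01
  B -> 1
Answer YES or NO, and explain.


Checking each pair (does one codeword prefix another?):
  H='00' vs E='01': no prefix
  H='00' vs B='1': no prefix
  E='01' vs H='00': no prefix
  E='01' vs B='1': no prefix
  B='1' vs H='00': no prefix
  B='1' vs E='01': no prefix
No violation found over all pairs.

YES -- this is a valid prefix code. No codeword is a prefix of any other codeword.


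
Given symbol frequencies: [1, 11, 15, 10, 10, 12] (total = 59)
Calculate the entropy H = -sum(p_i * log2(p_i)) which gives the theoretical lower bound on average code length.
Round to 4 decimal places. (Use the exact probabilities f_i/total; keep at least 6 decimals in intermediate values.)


Per-symbol terms -p_i * log2(p_i) with p_i = f_i/59:
  p = 1/59 = 0.016949: log2(p) = -5.882643, -p*log2(p) = 0.099706
  p = 11/59 = 0.186441: log2(p) = -2.423211, -p*log2(p) = 0.451785
  p = 15/59 = 0.254237: log2(p) = -1.975752, -p*log2(p) = 0.502310
  p = 10/59 = 0.169492: log2(p) = -2.560715, -p*log2(p) = 0.434019
  p = 10/59 = 0.169492: log2(p) = -2.560715, -p*log2(p) = 0.434019
  p = 12/59 = 0.203390: log2(p) = -2.297681, -p*log2(p) = 0.467325
H = 0.099706 + 0.451785 + 0.502310 + 0.434019 + 0.434019 + 0.467325 = 2.389164

H = 2.3892 bits/symbol


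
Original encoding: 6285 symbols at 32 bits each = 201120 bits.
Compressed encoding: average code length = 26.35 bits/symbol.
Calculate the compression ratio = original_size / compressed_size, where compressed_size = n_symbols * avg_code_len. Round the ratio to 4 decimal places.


original_size = n_symbols * orig_bits = 6285 * 32 = 201120 bits
compressed_size = n_symbols * avg_code_len = 6285 * 26.35 = 165609.75 bits
ratio = original_size / compressed_size = 201120 / 165609.75 = 1.2144

Compression ratio = 1.2144


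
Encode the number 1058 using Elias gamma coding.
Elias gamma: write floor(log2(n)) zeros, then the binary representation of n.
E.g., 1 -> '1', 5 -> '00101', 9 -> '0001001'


num_bits = floor(log2(1058)) + 1 = 11
leading_zeros = num_bits - 1 = 10
binary(1058) = 10000100010

Elias gamma(1058) = '0000000000' + '10000100010' = 000000000010000100010 (21 bits)


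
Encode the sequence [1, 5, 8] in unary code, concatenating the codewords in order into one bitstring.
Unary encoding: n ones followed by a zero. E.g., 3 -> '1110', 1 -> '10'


Encode each number as n ones followed by a terminating 0:
  1 -> 10 (2 bits)
  5 -> 111110 (6 bits)
  8 -> 111111110 (9 bits)
Total length = 2 + 6 + 9 = 17 bits.

Unary([1, 5, 8]) = 10111110111111110 (17 bits)


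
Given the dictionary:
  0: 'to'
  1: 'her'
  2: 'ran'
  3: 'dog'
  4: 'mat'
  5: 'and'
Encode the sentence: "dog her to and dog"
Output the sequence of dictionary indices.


Look up each word in the dictionary:
  'dog' -> 3
  'her' -> 1
  'to' -> 0
  'and' -> 5
  'dog' -> 3

Encoded: [3, 1, 0, 5, 3]


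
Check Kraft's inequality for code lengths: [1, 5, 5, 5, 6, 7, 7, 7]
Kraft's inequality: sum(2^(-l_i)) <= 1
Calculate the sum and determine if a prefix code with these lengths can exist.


Sum = 2^(-1) + 2^(-5) + 2^(-5) + 2^(-5) + 2^(-6) + 2^(-7) + 2^(-7) + 2^(-7)
    = 0.5 + 0.03125 + 0.03125 + 0.03125 + 0.015625 + 0.0078125 + 0.0078125 + 0.0078125
    = 81/128 = 0.6328125
Since 0.6328125 <= 1, Kraft's inequality IS satisfied.
A prefix code with these lengths CAN exist.

Kraft sum = 0.6328125. Satisfied.


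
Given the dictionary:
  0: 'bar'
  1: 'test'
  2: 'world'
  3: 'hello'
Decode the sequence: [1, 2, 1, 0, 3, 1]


Look up each index in the dictionary:
  1 -> 'test'
  2 -> 'world'
  1 -> 'test'
  0 -> 'bar'
  3 -> 'hello'
  1 -> 'test'

Decoded: "test world test bar hello test"


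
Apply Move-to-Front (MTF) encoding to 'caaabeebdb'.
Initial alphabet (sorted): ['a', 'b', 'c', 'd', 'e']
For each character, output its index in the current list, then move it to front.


MTF encoding:
'c': index 2 in ['a', 'b', 'c', 'd', 'e'] -> ['c', 'a', 'b', 'd', 'e']
'a': index 1 in ['c', 'a', 'b', 'd', 'e'] -> ['a', 'c', 'b', 'd', 'e']
'a': index 0 in ['a', 'c', 'b', 'd', 'e'] -> ['a', 'c', 'b', 'd', 'e']
'a': index 0 in ['a', 'c', 'b', 'd', 'e'] -> ['a', 'c', 'b', 'd', 'e']
'b': index 2 in ['a', 'c', 'b', 'd', 'e'] -> ['b', 'a', 'c', 'd', 'e']
'e': index 4 in ['b', 'a', 'c', 'd', 'e'] -> ['e', 'b', 'a', 'c', 'd']
'e': index 0 in ['e', 'b', 'a', 'c', 'd'] -> ['e', 'b', 'a', 'c', 'd']
'b': index 1 in ['e', 'b', 'a', 'c', 'd'] -> ['b', 'e', 'a', 'c', 'd']
'd': index 4 in ['b', 'e', 'a', 'c', 'd'] -> ['d', 'b', 'e', 'a', 'c']
'b': index 1 in ['d', 'b', 'e', 'a', 'c'] -> ['b', 'd', 'e', 'a', 'c']


Output: [2, 1, 0, 0, 2, 4, 0, 1, 4, 1]


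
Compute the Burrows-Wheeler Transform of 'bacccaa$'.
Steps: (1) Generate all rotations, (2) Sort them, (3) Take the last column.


Rotations (sorted):
  0: $bacccaa -> last char: a
  1: a$baccca -> last char: a
  2: aa$baccc -> last char: c
  3: acccaa$b -> last char: b
  4: bacccaa$ -> last char: $
  5: caa$bacc -> last char: c
  6: ccaa$bac -> last char: c
  7: cccaa$ba -> last char: a


BWT = aacb$cca


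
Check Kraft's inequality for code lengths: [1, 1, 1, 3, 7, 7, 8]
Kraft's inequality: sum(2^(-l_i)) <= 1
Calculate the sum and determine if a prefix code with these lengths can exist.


Sum = 2^(-1) + 2^(-1) + 2^(-1) + 2^(-3) + 2^(-7) + 2^(-7) + 2^(-8)
    = 0.5 + 0.5 + 0.5 + 0.125 + 0.0078125 + 0.0078125 + 0.00390625
    = 421/256 = 1.64453125
Since 1.64453125 > 1, Kraft's inequality is NOT satisfied.
A prefix code with these lengths CANNOT exist.

Kraft sum = 1.64453125. Not satisfied.


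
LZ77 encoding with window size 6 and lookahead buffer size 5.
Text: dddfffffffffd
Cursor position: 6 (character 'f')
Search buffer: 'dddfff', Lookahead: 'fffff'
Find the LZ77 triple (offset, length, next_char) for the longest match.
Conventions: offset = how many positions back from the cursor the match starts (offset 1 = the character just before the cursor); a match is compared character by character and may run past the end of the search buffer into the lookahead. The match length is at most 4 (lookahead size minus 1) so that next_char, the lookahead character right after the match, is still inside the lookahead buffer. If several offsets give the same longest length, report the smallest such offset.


Try each offset into the search buffer:
  offset=1 (pos 5, char 'f'): match length 4
  offset=2 (pos 4, char 'f'): match length 4
  offset=3 (pos 3, char 'f'): match length 4
  offset=4 (pos 2, char 'd'): match length 0
  offset=5 (pos 1, char 'd'): match length 0
  offset=6 (pos 0, char 'd'): match length 0
Longest match has length 4, found at offsets 1, 2, 3; take the smallest, offset 1.
next_char = character at position 6 + 4 = 10 -> 'f'

Best match: offset=1, length=4 (matching 'ffff' starting at position 5)
LZ77 triple: (1, 4, 'f')


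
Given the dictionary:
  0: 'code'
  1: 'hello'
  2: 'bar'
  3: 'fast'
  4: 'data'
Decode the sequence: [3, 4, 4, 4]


Look up each index in the dictionary:
  3 -> 'fast'
  4 -> 'data'
  4 -> 'data'
  4 -> 'data'

Decoded: "fast data data data"


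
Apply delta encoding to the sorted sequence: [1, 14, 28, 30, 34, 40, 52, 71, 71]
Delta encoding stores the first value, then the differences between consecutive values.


First value: 1
Deltas:
  14 - 1 = 13
  28 - 14 = 14
  30 - 28 = 2
  34 - 30 = 4
  40 - 34 = 6
  52 - 40 = 12
  71 - 52 = 19
  71 - 71 = 0


Delta encoded: [1, 13, 14, 2, 4, 6, 12, 19, 0]


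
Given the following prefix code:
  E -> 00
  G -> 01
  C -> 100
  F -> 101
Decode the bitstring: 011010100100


Decoding step by step:
Bits 01 -> G
Bits 101 -> F
Bits 01 -> G
Bits 00 -> E
Bits 100 -> C


Decoded message: GFGEC


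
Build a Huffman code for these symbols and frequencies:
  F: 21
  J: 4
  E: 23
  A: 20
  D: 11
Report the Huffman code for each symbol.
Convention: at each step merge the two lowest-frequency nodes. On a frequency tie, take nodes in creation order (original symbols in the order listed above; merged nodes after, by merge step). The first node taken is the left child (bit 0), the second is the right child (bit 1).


Huffman tree construction:
Step 1: Merge J(4) + D(11) = 15
Step 2: Merge (J+D)(15) + A(20) = 35
Step 3: Merge F(21) + E(23) = 44
Step 4: Merge ((J+D)+A)(35) + (F+E)(44) = 79
Read each symbol's code off the tree from the root (left child = 0, right child = 1).

Codes:
  F: 10 (length 2)
  J: 000 (length 3)
  E: 11 (length 2)
  A: 01 (length 2)
  D: 001 (length 3)
Average code length: 173/79 = 2.1899 bits/symbol


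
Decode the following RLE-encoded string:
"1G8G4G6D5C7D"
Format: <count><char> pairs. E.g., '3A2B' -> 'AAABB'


Expanding each <count><char> pair:
  1G -> 'G'
  8G -> 'GGGGGGGG'
  4G -> 'GGGG'
  6D -> 'DDDDDD'
  5C -> 'CCCCC'
  7D -> 'DDDDDDD'

Decoded = GGGGGGGGGGGGGDDDDDDCCCCCDDDDDDD


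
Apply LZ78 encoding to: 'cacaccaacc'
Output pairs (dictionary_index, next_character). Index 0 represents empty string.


LZ78 encoding steps:
Dictionary: {0: ''}
Step 1: w='' (idx 0), next='c' -> output (0, 'c'), add 'c' as idx 1
Step 2: w='' (idx 0), next='a' -> output (0, 'a'), add 'a' as idx 2
Step 3: w='c' (idx 1), next='a' -> output (1, 'a'), add 'ca' as idx 3
Step 4: w='c' (idx 1), next='c' -> output (1, 'c'), add 'cc' as idx 4
Step 5: w='a' (idx 2), next='a' -> output (2, 'a'), add 'aa' as idx 5
Step 6: w='cc' (idx 4), end of input -> output (4, '')


Encoded: [(0, 'c'), (0, 'a'), (1, 'a'), (1, 'c'), (2, 'a'), (4, '')]


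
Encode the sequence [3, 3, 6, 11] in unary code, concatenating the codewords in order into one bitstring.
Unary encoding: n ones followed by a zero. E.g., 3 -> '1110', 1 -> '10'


Encode each number as n ones followed by a terminating 0:
  3 -> 1110 (4 bits)
  3 -> 1110 (4 bits)
  6 -> 1111110 (7 bits)
  11 -> 111111111110 (12 bits)
Total length = 4 + 4 + 7 + 12 = 27 bits.

Unary([3, 3, 6, 11]) = 111011101111110111111111110 (27 bits)


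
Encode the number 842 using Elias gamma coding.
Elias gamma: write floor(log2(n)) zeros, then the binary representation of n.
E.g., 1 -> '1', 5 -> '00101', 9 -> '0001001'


num_bits = floor(log2(842)) + 1 = 10
leading_zeros = num_bits - 1 = 9
binary(842) = 1101001010

Elias gamma(842) = '000000000' + '1101001010' = 0000000001101001010 (19 bits)


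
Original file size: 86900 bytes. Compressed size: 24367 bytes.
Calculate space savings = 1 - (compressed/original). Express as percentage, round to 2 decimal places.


ratio = compressed/original = 24367/86900 = 0.280403
savings = 1 - ratio = 1 - 0.280403 = 0.719597
as a percentage: 0.719597 * 100 = 71.96%

Space savings = 1 - 24367/86900 = 71.96%


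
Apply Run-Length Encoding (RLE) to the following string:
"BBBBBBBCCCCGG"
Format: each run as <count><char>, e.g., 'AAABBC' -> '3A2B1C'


Scanning runs left to right:
  i=0: run of 'B' x 7 -> '7B'
  i=7: run of 'C' x 4 -> '4C'
  i=11: run of 'G' x 2 -> '2G'

RLE = 7B4C2G


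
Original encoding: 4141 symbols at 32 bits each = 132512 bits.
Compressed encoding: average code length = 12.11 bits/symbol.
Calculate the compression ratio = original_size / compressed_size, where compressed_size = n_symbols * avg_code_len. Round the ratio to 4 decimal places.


original_size = n_symbols * orig_bits = 4141 * 32 = 132512 bits
compressed_size = n_symbols * avg_code_len = 4141 * 12.11 = 50147.51 bits
ratio = original_size / compressed_size = 132512 / 50147.51 = 2.6424

Compression ratio = 2.6424


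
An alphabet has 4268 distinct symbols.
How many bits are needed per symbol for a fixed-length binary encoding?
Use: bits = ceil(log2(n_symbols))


log2(4268) = 12.0593
Bracket: 2^12 = 4096 < 4268 <= 2^13 = 8192
So ceil(log2(4268)) = 13

bits = ceil(log2(4268)) = ceil(12.0593) = 13 bits


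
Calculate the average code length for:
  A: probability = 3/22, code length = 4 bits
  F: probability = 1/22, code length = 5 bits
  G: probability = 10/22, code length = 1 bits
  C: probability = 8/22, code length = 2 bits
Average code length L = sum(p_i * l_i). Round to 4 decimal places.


Weighted contributions p_i * l_i:
  A: (3/22) * 4 = 12/22
  F: (1/22) * 5 = 5/22
  G: (10/22) * 1 = 10/22
  C: (8/22) * 2 = 16/22
Sum = (12 + 5 + 10 + 16)/22 = 43/22

L = 43/22 = 1.9545 bits/symbol


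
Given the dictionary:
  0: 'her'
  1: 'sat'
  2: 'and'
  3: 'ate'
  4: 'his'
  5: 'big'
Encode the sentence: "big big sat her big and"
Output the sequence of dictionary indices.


Look up each word in the dictionary:
  'big' -> 5
  'big' -> 5
  'sat' -> 1
  'her' -> 0
  'big' -> 5
  'and' -> 2

Encoded: [5, 5, 1, 0, 5, 2]


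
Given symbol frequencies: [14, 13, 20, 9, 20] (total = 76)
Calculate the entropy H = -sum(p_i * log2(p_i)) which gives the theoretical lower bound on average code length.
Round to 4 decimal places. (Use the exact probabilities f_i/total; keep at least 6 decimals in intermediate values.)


Per-symbol terms -p_i * log2(p_i) with p_i = f_i/76:
  p = 14/76 = 0.184211: log2(p) = -2.440573, -p*log2(p) = 0.449579
  p = 13/76 = 0.171053: log2(p) = -2.547488, -p*log2(p) = 0.435754
  p = 20/76 = 0.263158: log2(p) = -1.925999, -p*log2(p) = 0.506842
  p = 9/76 = 0.118421: log2(p) = -3.078003, -p*log2(p) = 0.364500
  p = 20/76 = 0.263158: log2(p) = -1.925999, -p*log2(p) = 0.506842
H = 0.449579 + 0.435754 + 0.506842 + 0.364500 + 0.506842 = 2.263517

H = 2.2635 bits/symbol


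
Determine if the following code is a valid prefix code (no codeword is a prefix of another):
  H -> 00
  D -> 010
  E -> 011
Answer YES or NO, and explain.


Checking each pair (does one codeword prefix another?):
  H='00' vs D='010': no prefix
  H='00' vs E='011': no prefix
  D='010' vs H='00': no prefix
  D='010' vs E='011': no prefix
  E='011' vs H='00': no prefix
  E='011' vs D='010': no prefix
No violation found over all pairs.

YES -- this is a valid prefix code. No codeword is a prefix of any other codeword.


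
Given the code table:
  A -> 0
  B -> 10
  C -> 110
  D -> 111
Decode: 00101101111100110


Decoding:
0 -> A
0 -> A
10 -> B
110 -> C
111 -> D
110 -> C
0 -> A
110 -> C


Result: AABCDCAC


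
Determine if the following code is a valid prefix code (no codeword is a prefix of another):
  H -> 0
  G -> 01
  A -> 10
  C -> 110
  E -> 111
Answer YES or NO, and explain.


Checking each pair (does one codeword prefix another?):
  H='0' vs G='01': prefix -- VIOLATION

NO -- this is NOT a valid prefix code. H (0) is a prefix of G (01).


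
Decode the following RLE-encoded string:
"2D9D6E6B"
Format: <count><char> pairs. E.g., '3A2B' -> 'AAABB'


Expanding each <count><char> pair:
  2D -> 'DD'
  9D -> 'DDDDDDDDD'
  6E -> 'EEEEEE'
  6B -> 'BBBBBB'

Decoded = DDDDDDDDDDDEEEEEEBBBBBB


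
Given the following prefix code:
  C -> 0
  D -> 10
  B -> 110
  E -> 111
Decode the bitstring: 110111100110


Decoding step by step:
Bits 110 -> B
Bits 111 -> E
Bits 10 -> D
Bits 0 -> C
Bits 110 -> B


Decoded message: BEDCB


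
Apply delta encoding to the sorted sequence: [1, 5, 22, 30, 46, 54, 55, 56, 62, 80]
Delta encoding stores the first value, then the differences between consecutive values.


First value: 1
Deltas:
  5 - 1 = 4
  22 - 5 = 17
  30 - 22 = 8
  46 - 30 = 16
  54 - 46 = 8
  55 - 54 = 1
  56 - 55 = 1
  62 - 56 = 6
  80 - 62 = 18


Delta encoded: [1, 4, 17, 8, 16, 8, 1, 1, 6, 18]


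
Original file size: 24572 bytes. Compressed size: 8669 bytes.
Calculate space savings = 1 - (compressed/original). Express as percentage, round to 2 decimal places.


ratio = compressed/original = 8669/24572 = 0.3528
savings = 1 - ratio = 1 - 0.3528 = 0.6472
as a percentage: 0.6472 * 100 = 64.72%

Space savings = 1 - 8669/24572 = 64.72%


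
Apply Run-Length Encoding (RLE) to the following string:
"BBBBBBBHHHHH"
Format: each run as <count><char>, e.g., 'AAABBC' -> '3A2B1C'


Scanning runs left to right:
  i=0: run of 'B' x 7 -> '7B'
  i=7: run of 'H' x 5 -> '5H'

RLE = 7B5H


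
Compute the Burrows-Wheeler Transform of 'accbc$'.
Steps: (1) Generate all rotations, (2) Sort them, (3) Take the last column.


Rotations (sorted):
  0: $accbc -> last char: c
  1: accbc$ -> last char: $
  2: bc$acc -> last char: c
  3: c$accb -> last char: b
  4: cbc$ac -> last char: c
  5: ccbc$a -> last char: a


BWT = c$cbca


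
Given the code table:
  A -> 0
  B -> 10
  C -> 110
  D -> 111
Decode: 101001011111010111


Decoding:
10 -> B
10 -> B
0 -> A
10 -> B
111 -> D
110 -> C
10 -> B
111 -> D


Result: BBABDCBD


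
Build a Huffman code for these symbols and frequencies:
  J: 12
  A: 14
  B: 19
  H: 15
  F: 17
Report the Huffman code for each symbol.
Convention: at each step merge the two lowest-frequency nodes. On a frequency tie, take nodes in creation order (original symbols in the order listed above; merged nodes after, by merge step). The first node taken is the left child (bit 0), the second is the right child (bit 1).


Huffman tree construction:
Step 1: Merge J(12) + A(14) = 26
Step 2: Merge H(15) + F(17) = 32
Step 3: Merge B(19) + (J+A)(26) = 45
Step 4: Merge (H+F)(32) + (B+(J+A))(45) = 77
Read each symbol's code off the tree from the root (left child = 0, right child = 1).

Codes:
  J: 110 (length 3)
  A: 111 (length 3)
  B: 10 (length 2)
  H: 00 (length 2)
  F: 01 (length 2)
Average code length: 180/77 = 2.3377 bits/symbol


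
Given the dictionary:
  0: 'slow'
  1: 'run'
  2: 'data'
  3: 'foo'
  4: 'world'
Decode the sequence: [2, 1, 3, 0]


Look up each index in the dictionary:
  2 -> 'data'
  1 -> 'run'
  3 -> 'foo'
  0 -> 'slow'

Decoded: "data run foo slow"


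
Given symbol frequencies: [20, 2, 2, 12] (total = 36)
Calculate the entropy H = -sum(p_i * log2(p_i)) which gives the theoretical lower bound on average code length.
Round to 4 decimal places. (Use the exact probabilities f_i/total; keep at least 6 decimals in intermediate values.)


Per-symbol terms -p_i * log2(p_i) with p_i = f_i/36:
  p = 20/36 = 0.555556: log2(p) = -0.847997, -p*log2(p) = 0.471109
  p = 2/36 = 0.055556: log2(p) = -4.169925, -p*log2(p) = 0.231663
  p = 2/36 = 0.055556: log2(p) = -4.169925, -p*log2(p) = 0.231663
  p = 12/36 = 0.333333: log2(p) = -1.584963, -p*log2(p) = 0.528321
H = 0.471109 + 0.231663 + 0.231663 + 0.528321 = 1.462756

H = 1.4628 bits/symbol


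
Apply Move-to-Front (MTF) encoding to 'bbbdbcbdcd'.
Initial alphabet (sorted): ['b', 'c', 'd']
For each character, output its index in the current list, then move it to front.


MTF encoding:
'b': index 0 in ['b', 'c', 'd'] -> ['b', 'c', 'd']
'b': index 0 in ['b', 'c', 'd'] -> ['b', 'c', 'd']
'b': index 0 in ['b', 'c', 'd'] -> ['b', 'c', 'd']
'd': index 2 in ['b', 'c', 'd'] -> ['d', 'b', 'c']
'b': index 1 in ['d', 'b', 'c'] -> ['b', 'd', 'c']
'c': index 2 in ['b', 'd', 'c'] -> ['c', 'b', 'd']
'b': index 1 in ['c', 'b', 'd'] -> ['b', 'c', 'd']
'd': index 2 in ['b', 'c', 'd'] -> ['d', 'b', 'c']
'c': index 2 in ['d', 'b', 'c'] -> ['c', 'd', 'b']
'd': index 1 in ['c', 'd', 'b'] -> ['d', 'c', 'b']


Output: [0, 0, 0, 2, 1, 2, 1, 2, 2, 1]


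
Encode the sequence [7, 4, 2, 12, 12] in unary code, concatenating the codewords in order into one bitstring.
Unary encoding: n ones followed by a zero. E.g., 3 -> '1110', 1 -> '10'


Encode each number as n ones followed by a terminating 0:
  7 -> 11111110 (8 bits)
  4 -> 11110 (5 bits)
  2 -> 110 (3 bits)
  12 -> 1111111111110 (13 bits)
  12 -> 1111111111110 (13 bits)
Total length = 8 + 5 + 3 + 13 + 13 = 42 bits.

Unary([7, 4, 2, 12, 12]) = 111111101111011011111111111101111111111110 (42 bits)


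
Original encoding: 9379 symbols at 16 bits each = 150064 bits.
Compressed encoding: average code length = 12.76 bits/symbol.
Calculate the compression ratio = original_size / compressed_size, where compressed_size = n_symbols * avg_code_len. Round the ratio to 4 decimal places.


original_size = n_symbols * orig_bits = 9379 * 16 = 150064 bits
compressed_size = n_symbols * avg_code_len = 9379 * 12.76 = 119676.04 bits
ratio = original_size / compressed_size = 150064 / 119676.04 = 1.2539

Compression ratio = 1.2539


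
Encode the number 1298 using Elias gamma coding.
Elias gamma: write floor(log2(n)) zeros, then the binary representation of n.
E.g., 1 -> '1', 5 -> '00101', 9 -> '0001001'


num_bits = floor(log2(1298)) + 1 = 11
leading_zeros = num_bits - 1 = 10
binary(1298) = 10100010010

Elias gamma(1298) = '0000000000' + '10100010010' = 000000000010100010010 (21 bits)


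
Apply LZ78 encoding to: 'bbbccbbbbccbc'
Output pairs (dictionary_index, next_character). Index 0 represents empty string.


LZ78 encoding steps:
Dictionary: {0: ''}
Step 1: w='' (idx 0), next='b' -> output (0, 'b'), add 'b' as idx 1
Step 2: w='b' (idx 1), next='b' -> output (1, 'b'), add 'bb' as idx 2
Step 3: w='' (idx 0), next='c' -> output (0, 'c'), add 'c' as idx 3
Step 4: w='c' (idx 3), next='b' -> output (3, 'b'), add 'cb' as idx 4
Step 5: w='bb' (idx 2), next='b' -> output (2, 'b'), add 'bbb' as idx 5
Step 6: w='c' (idx 3), next='c' -> output (3, 'c'), add 'cc' as idx 6
Step 7: w='b' (idx 1), next='c' -> output (1, 'c'), add 'bc' as idx 7


Encoded: [(0, 'b'), (1, 'b'), (0, 'c'), (3, 'b'), (2, 'b'), (3, 'c'), (1, 'c')]


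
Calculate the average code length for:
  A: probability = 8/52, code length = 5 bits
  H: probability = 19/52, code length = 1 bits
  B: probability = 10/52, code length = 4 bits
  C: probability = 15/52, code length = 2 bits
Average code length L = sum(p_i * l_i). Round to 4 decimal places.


Weighted contributions p_i * l_i:
  A: (8/52) * 5 = 40/52
  H: (19/52) * 1 = 19/52
  B: (10/52) * 4 = 40/52
  C: (15/52) * 2 = 30/52
Sum = (40 + 19 + 40 + 30)/52 = 129/52

L = 129/52 = 2.4808 bits/symbol


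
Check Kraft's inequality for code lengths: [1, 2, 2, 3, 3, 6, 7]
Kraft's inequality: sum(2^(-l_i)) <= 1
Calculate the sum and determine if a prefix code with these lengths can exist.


Sum = 2^(-1) + 2^(-2) + 2^(-2) + 2^(-3) + 2^(-3) + 2^(-6) + 2^(-7)
    = 0.5 + 0.25 + 0.25 + 0.125 + 0.125 + 0.015625 + 0.0078125
    = 163/128 = 1.2734375
Since 1.2734375 > 1, Kraft's inequality is NOT satisfied.
A prefix code with these lengths CANNOT exist.

Kraft sum = 1.2734375. Not satisfied.


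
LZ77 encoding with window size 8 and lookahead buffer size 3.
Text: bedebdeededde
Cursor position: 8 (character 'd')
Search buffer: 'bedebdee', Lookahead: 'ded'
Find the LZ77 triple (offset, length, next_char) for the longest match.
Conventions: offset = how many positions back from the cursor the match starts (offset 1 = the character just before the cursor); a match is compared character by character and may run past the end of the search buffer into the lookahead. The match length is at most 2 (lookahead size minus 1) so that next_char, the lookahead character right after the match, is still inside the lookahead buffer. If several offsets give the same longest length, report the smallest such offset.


Try each offset into the search buffer:
  offset=1 (pos 7, char 'e'): match length 0
  offset=2 (pos 6, char 'e'): match length 0
  offset=3 (pos 5, char 'd'): match length 2
  offset=4 (pos 4, char 'b'): match length 0
  offset=5 (pos 3, char 'e'): match length 0
  offset=6 (pos 2, char 'd'): match length 2
  offset=7 (pos 1, char 'e'): match length 0
  offset=8 (pos 0, char 'b'): match length 0
Longest match has length 2, found at offsets 3, 6; take the smallest, offset 3.
next_char = character at position 8 + 2 = 10 -> 'd'

Best match: offset=3, length=2 (matching 'de' starting at position 5)
LZ77 triple: (3, 2, 'd')


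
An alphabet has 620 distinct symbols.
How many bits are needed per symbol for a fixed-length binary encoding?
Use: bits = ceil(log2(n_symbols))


log2(620) = 9.2761
Bracket: 2^9 = 512 < 620 <= 2^10 = 1024
So ceil(log2(620)) = 10

bits = ceil(log2(620)) = ceil(9.2761) = 10 bits


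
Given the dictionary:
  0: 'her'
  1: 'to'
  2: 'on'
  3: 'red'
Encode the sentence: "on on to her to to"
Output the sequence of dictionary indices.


Look up each word in the dictionary:
  'on' -> 2
  'on' -> 2
  'to' -> 1
  'her' -> 0
  'to' -> 1
  'to' -> 1

Encoded: [2, 2, 1, 0, 1, 1]


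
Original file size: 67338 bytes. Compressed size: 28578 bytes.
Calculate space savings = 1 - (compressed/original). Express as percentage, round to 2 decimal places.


ratio = compressed/original = 28578/67338 = 0.424396
savings = 1 - ratio = 1 - 0.424396 = 0.575604
as a percentage: 0.575604 * 100 = 57.56%

Space savings = 1 - 28578/67338 = 57.56%


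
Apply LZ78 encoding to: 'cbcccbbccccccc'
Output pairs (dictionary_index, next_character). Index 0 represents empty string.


LZ78 encoding steps:
Dictionary: {0: ''}
Step 1: w='' (idx 0), next='c' -> output (0, 'c'), add 'c' as idx 1
Step 2: w='' (idx 0), next='b' -> output (0, 'b'), add 'b' as idx 2
Step 3: w='c' (idx 1), next='c' -> output (1, 'c'), add 'cc' as idx 3
Step 4: w='c' (idx 1), next='b' -> output (1, 'b'), add 'cb' as idx 4
Step 5: w='b' (idx 2), next='c' -> output (2, 'c'), add 'bc' as idx 5
Step 6: w='cc' (idx 3), next='c' -> output (3, 'c'), add 'ccc' as idx 6
Step 7: w='ccc' (idx 6), end of input -> output (6, '')


Encoded: [(0, 'c'), (0, 'b'), (1, 'c'), (1, 'b'), (2, 'c'), (3, 'c'), (6, '')]


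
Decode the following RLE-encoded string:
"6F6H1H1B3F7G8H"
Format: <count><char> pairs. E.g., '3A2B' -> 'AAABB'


Expanding each <count><char> pair:
  6F -> 'FFFFFF'
  6H -> 'HHHHHH'
  1H -> 'H'
  1B -> 'B'
  3F -> 'FFF'
  7G -> 'GGGGGGG'
  8H -> 'HHHHHHHH'

Decoded = FFFFFFHHHHHHHBFFFGGGGGGGHHHHHHHH


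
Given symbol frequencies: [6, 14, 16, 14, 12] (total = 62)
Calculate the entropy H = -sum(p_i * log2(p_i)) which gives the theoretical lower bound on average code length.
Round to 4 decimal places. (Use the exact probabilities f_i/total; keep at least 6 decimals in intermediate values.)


Per-symbol terms -p_i * log2(p_i) with p_i = f_i/62:
  p = 6/62 = 0.096774: log2(p) = -3.369234, -p*log2(p) = 0.326055
  p = 14/62 = 0.225806: log2(p) = -2.146841, -p*log2(p) = 0.484771
  p = 16/62 = 0.258065: log2(p) = -1.954196, -p*log2(p) = 0.504309
  p = 14/62 = 0.225806: log2(p) = -2.146841, -p*log2(p) = 0.484771
  p = 12/62 = 0.193548: log2(p) = -2.369234, -p*log2(p) = 0.458561
H = 0.326055 + 0.484771 + 0.504309 + 0.484771 + 0.458561 = 2.258467

H = 2.2585 bits/symbol


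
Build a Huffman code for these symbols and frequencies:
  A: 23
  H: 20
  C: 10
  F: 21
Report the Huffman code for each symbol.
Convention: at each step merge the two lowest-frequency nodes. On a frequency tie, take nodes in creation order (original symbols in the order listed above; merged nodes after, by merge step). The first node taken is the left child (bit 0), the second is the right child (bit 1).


Huffman tree construction:
Step 1: Merge C(10) + H(20) = 30
Step 2: Merge F(21) + A(23) = 44
Step 3: Merge (C+H)(30) + (F+A)(44) = 74
Read each symbol's code off the tree from the root (left child = 0, right child = 1).

Codes:
  A: 11 (length 2)
  H: 01 (length 2)
  C: 00 (length 2)
  F: 10 (length 2)
Average code length: 148/74 = 2.0000 bits/symbol


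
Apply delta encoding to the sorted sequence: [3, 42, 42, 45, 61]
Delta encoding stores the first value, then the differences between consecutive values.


First value: 3
Deltas:
  42 - 3 = 39
  42 - 42 = 0
  45 - 42 = 3
  61 - 45 = 16


Delta encoded: [3, 39, 0, 3, 16]


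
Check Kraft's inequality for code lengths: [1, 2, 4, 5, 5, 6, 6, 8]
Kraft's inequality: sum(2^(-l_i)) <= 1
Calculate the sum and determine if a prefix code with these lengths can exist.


Sum = 2^(-1) + 2^(-2) + 2^(-4) + 2^(-5) + 2^(-5) + 2^(-6) + 2^(-6) + 2^(-8)
    = 0.5 + 0.25 + 0.0625 + 0.03125 + 0.03125 + 0.015625 + 0.015625 + 0.00390625
    = 233/256 = 0.91015625
Since 0.91015625 <= 1, Kraft's inequality IS satisfied.
A prefix code with these lengths CAN exist.

Kraft sum = 0.91015625. Satisfied.


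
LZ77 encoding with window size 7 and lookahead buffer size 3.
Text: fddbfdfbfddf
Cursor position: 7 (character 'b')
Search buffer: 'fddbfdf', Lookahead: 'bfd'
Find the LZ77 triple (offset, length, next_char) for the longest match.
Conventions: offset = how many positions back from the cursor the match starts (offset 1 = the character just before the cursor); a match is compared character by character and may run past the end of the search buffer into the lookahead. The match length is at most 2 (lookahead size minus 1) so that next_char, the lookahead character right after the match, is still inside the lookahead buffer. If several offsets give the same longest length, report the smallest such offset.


Try each offset into the search buffer:
  offset=1 (pos 6, char 'f'): match length 0
  offset=2 (pos 5, char 'd'): match length 0
  offset=3 (pos 4, char 'f'): match length 0
  offset=4 (pos 3, char 'b'): match length 2
  offset=5 (pos 2, char 'd'): match length 0
  offset=6 (pos 1, char 'd'): match length 0
  offset=7 (pos 0, char 'f'): match length 0
Longest match has length 2 at offset 4.
next_char = character at position 7 + 2 = 9 -> 'd'

Best match: offset=4, length=2 (matching 'bf' starting at position 3)
LZ77 triple: (4, 2, 'd')


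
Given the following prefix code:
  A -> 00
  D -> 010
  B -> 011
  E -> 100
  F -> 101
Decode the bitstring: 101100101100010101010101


Decoding step by step:
Bits 101 -> F
Bits 100 -> E
Bits 101 -> F
Bits 100 -> E
Bits 010 -> D
Bits 101 -> F
Bits 010 -> D
Bits 101 -> F


Decoded message: FEFEDFDF


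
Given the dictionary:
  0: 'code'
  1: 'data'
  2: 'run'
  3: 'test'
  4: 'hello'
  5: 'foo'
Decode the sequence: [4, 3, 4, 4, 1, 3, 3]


Look up each index in the dictionary:
  4 -> 'hello'
  3 -> 'test'
  4 -> 'hello'
  4 -> 'hello'
  1 -> 'data'
  3 -> 'test'
  3 -> 'test'

Decoded: "hello test hello hello data test test"


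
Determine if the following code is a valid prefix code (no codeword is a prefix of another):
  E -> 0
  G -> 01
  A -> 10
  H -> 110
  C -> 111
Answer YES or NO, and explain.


Checking each pair (does one codeword prefix another?):
  E='0' vs G='01': prefix -- VIOLATION

NO -- this is NOT a valid prefix code. E (0) is a prefix of G (01).


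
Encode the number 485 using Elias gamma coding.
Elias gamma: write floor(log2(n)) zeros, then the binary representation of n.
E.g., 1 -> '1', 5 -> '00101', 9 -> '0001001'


num_bits = floor(log2(485)) + 1 = 9
leading_zeros = num_bits - 1 = 8
binary(485) = 111100101

Elias gamma(485) = '00000000' + '111100101' = 00000000111100101 (17 bits)


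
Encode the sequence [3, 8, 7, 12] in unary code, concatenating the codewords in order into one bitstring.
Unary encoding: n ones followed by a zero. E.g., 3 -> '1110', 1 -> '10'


Encode each number as n ones followed by a terminating 0:
  3 -> 1110 (4 bits)
  8 -> 111111110 (9 bits)
  7 -> 11111110 (8 bits)
  12 -> 1111111111110 (13 bits)
Total length = 4 + 9 + 8 + 13 = 34 bits.

Unary([3, 8, 7, 12]) = 1110111111110111111101111111111110 (34 bits)


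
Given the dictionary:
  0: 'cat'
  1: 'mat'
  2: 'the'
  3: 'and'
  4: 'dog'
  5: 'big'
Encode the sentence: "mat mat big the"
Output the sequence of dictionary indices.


Look up each word in the dictionary:
  'mat' -> 1
  'mat' -> 1
  'big' -> 5
  'the' -> 2

Encoded: [1, 1, 5, 2]


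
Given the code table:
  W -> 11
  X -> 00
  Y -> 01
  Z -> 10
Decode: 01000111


Decoding:
01 -> Y
00 -> X
01 -> Y
11 -> W


Result: YXYW


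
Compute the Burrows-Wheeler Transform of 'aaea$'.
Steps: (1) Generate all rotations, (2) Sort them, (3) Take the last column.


Rotations (sorted):
  0: $aaea -> last char: a
  1: a$aae -> last char: e
  2: aaea$ -> last char: $
  3: aea$a -> last char: a
  4: ea$aa -> last char: a


BWT = ae$aa


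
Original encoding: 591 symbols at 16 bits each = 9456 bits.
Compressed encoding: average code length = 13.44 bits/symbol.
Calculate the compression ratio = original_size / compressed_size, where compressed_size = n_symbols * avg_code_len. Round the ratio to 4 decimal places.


original_size = n_symbols * orig_bits = 591 * 16 = 9456 bits
compressed_size = n_symbols * avg_code_len = 591 * 13.44 = 7943.04 bits
ratio = original_size / compressed_size = 9456 / 7943.04 = 1.1905

Compression ratio = 1.1905


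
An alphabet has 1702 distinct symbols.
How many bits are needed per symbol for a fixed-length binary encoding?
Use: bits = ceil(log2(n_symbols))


log2(1702) = 10.733
Bracket: 2^10 = 1024 < 1702 <= 2^11 = 2048
So ceil(log2(1702)) = 11

bits = ceil(log2(1702)) = ceil(10.733) = 11 bits


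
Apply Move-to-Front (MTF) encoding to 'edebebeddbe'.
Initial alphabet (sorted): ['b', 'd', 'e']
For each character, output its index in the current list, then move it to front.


MTF encoding:
'e': index 2 in ['b', 'd', 'e'] -> ['e', 'b', 'd']
'd': index 2 in ['e', 'b', 'd'] -> ['d', 'e', 'b']
'e': index 1 in ['d', 'e', 'b'] -> ['e', 'd', 'b']
'b': index 2 in ['e', 'd', 'b'] -> ['b', 'e', 'd']
'e': index 1 in ['b', 'e', 'd'] -> ['e', 'b', 'd']
'b': index 1 in ['e', 'b', 'd'] -> ['b', 'e', 'd']
'e': index 1 in ['b', 'e', 'd'] -> ['e', 'b', 'd']
'd': index 2 in ['e', 'b', 'd'] -> ['d', 'e', 'b']
'd': index 0 in ['d', 'e', 'b'] -> ['d', 'e', 'b']
'b': index 2 in ['d', 'e', 'b'] -> ['b', 'd', 'e']
'e': index 2 in ['b', 'd', 'e'] -> ['e', 'b', 'd']


Output: [2, 2, 1, 2, 1, 1, 1, 2, 0, 2, 2]


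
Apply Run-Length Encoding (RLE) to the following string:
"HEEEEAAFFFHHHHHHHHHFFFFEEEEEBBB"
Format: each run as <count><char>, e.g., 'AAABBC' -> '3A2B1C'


Scanning runs left to right:
  i=0: run of 'H' x 1 -> '1H'
  i=1: run of 'E' x 4 -> '4E'
  i=5: run of 'A' x 2 -> '2A'
  i=7: run of 'F' x 3 -> '3F'
  i=10: run of 'H' x 9 -> '9H'
  i=19: run of 'F' x 4 -> '4F'
  i=23: run of 'E' x 5 -> '5E'
  i=28: run of 'B' x 3 -> '3B'

RLE = 1H4E2A3F9H4F5E3B


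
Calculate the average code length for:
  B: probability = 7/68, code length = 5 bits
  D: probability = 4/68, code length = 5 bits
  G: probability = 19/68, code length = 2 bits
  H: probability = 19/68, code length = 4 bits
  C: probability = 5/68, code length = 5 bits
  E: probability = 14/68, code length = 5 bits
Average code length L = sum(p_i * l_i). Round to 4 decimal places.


Weighted contributions p_i * l_i:
  B: (7/68) * 5 = 35/68
  D: (4/68) * 5 = 20/68
  G: (19/68) * 2 = 38/68
  H: (19/68) * 4 = 76/68
  C: (5/68) * 5 = 25/68
  E: (14/68) * 5 = 70/68
Sum = (35 + 20 + 38 + 76 + 25 + 70)/68 = 264/68

L = 264/68 = 3.8824 bits/symbol


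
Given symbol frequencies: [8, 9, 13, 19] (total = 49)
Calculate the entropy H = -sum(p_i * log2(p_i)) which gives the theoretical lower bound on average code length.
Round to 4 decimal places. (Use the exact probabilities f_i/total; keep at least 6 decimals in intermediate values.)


Per-symbol terms -p_i * log2(p_i) with p_i = f_i/49:
  p = 8/49 = 0.163265: log2(p) = -2.614710, -p*log2(p) = 0.426891
  p = 9/49 = 0.183673: log2(p) = -2.444785, -p*log2(p) = 0.449042
  p = 13/49 = 0.265306: log2(p) = -1.914270, -p*log2(p) = 0.507868
  p = 19/49 = 0.387755: log2(p) = -1.366782, -p*log2(p) = 0.529977
H = 0.426891 + 0.449042 + 0.507868 + 0.529977 = 1.913778

H = 1.9138 bits/symbol


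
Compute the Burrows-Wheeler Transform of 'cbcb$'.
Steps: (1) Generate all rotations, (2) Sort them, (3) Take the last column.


Rotations (sorted):
  0: $cbcb -> last char: b
  1: b$cbc -> last char: c
  2: bcb$c -> last char: c
  3: cb$cb -> last char: b
  4: cbcb$ -> last char: $


BWT = bccb$


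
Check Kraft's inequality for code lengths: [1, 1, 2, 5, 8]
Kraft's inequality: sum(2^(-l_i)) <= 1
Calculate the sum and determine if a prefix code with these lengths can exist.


Sum = 2^(-1) + 2^(-1) + 2^(-2) + 2^(-5) + 2^(-8)
    = 0.5 + 0.5 + 0.25 + 0.03125 + 0.00390625
    = 329/256 = 1.28515625
Since 1.28515625 > 1, Kraft's inequality is NOT satisfied.
A prefix code with these lengths CANNOT exist.

Kraft sum = 1.28515625. Not satisfied.


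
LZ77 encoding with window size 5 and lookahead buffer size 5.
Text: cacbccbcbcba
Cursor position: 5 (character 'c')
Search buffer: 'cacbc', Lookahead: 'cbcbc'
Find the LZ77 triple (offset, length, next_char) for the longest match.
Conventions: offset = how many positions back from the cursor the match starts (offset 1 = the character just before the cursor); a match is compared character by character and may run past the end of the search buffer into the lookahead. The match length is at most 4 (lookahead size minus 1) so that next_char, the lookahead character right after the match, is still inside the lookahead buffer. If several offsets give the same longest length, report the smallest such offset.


Try each offset into the search buffer:
  offset=1 (pos 4, char 'c'): match length 1
  offset=2 (pos 3, char 'b'): match length 0
  offset=3 (pos 2, char 'c'): match length 3
  offset=4 (pos 1, char 'a'): match length 0
  offset=5 (pos 0, char 'c'): match length 1
Longest match has length 3 at offset 3.
next_char = character at position 5 + 3 = 8 -> 'b'

Best match: offset=3, length=3 (matching 'cbc' starting at position 2)
LZ77 triple: (3, 3, 'b')


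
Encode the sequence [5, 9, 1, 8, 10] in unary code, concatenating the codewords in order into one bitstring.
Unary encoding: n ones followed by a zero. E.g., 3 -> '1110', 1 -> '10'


Encode each number as n ones followed by a terminating 0:
  5 -> 111110 (6 bits)
  9 -> 1111111110 (10 bits)
  1 -> 10 (2 bits)
  8 -> 111111110 (9 bits)
  10 -> 11111111110 (11 bits)
Total length = 6 + 10 + 2 + 9 + 11 = 38 bits.

Unary([5, 9, 1, 8, 10]) = 11111011111111101011111111011111111110 (38 bits)


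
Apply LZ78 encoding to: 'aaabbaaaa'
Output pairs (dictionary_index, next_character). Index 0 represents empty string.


LZ78 encoding steps:
Dictionary: {0: ''}
Step 1: w='' (idx 0), next='a' -> output (0, 'a'), add 'a' as idx 1
Step 2: w='a' (idx 1), next='a' -> output (1, 'a'), add 'aa' as idx 2
Step 3: w='' (idx 0), next='b' -> output (0, 'b'), add 'b' as idx 3
Step 4: w='b' (idx 3), next='a' -> output (3, 'a'), add 'ba' as idx 4
Step 5: w='aa' (idx 2), next='a' -> output (2, 'a'), add 'aaa' as idx 5


Encoded: [(0, 'a'), (1, 'a'), (0, 'b'), (3, 'a'), (2, 'a')]
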